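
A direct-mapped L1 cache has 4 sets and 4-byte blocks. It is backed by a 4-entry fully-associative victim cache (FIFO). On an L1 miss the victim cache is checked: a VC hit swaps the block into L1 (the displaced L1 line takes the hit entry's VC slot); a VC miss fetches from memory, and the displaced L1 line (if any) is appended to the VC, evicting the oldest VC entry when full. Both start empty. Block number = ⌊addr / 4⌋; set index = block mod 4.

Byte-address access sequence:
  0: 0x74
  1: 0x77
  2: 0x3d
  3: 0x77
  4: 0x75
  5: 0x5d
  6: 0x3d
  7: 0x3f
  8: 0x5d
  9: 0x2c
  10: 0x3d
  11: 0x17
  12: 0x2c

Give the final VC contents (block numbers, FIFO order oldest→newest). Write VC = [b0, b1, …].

VC = [15, 23, 29]

  [0] addr=0x74 blk=29 s=1: MISS | VC []
  [1] addr=0x77 blk=29 s=1: L1-HIT | VC []
  [2] addr=0x3d blk=15 s=3: MISS | VC []
  [3] addr=0x77 blk=29 s=1: L1-HIT | VC []
  [4] addr=0x75 blk=29 s=1: L1-HIT | VC []
  [5] addr=0x5d blk=23 s=3: MISS | VC [15]
  [6] addr=0x3d blk=15 s=3: VC-HIT | VC [23]
  [7] addr=0x3f blk=15 s=3: L1-HIT | VC [23]
  [8] addr=0x5d blk=23 s=3: VC-HIT | VC [15]
  [9] addr=0x2c blk=11 s=3: MISS | VC [15, 23]
  [10] addr=0x3d blk=15 s=3: VC-HIT | VC [11, 23]
  [11] addr=0x17 blk=5 s=1: MISS | VC [11, 23, 29]
  [12] addr=0x2c blk=11 s=3: VC-HIT | VC [15, 23, 29]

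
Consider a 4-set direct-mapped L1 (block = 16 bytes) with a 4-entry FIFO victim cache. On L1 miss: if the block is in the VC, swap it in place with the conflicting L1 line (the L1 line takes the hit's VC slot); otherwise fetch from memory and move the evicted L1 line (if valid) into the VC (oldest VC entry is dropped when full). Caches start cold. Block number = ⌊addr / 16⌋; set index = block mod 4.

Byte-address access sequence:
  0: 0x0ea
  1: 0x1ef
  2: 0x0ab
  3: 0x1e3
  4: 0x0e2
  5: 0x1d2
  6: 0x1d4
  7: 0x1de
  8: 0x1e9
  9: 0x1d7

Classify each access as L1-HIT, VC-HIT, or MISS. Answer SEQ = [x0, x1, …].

  [0] addr=0xea blk=14 s=2: MISS | VC []
  [1] addr=0x1ef blk=30 s=2: MISS | VC [14]
  [2] addr=0xab blk=10 s=2: MISS | VC [14, 30]
  [3] addr=0x1e3 blk=30 s=2: VC-HIT | VC [14, 10]
  [4] addr=0xe2 blk=14 s=2: VC-HIT | VC [30, 10]
  [5] addr=0x1d2 blk=29 s=1: MISS | VC [30, 10]
  [6] addr=0x1d4 blk=29 s=1: L1-HIT | VC [30, 10]
  [7] addr=0x1de blk=29 s=1: L1-HIT | VC [30, 10]
  [8] addr=0x1e9 blk=30 s=2: VC-HIT | VC [14, 10]
  [9] addr=0x1d7 blk=29 s=1: L1-HIT | VC [14, 10]

SEQ = [MISS, MISS, MISS, VC-HIT, VC-HIT, MISS, L1-HIT, L1-HIT, VC-HIT, L1-HIT]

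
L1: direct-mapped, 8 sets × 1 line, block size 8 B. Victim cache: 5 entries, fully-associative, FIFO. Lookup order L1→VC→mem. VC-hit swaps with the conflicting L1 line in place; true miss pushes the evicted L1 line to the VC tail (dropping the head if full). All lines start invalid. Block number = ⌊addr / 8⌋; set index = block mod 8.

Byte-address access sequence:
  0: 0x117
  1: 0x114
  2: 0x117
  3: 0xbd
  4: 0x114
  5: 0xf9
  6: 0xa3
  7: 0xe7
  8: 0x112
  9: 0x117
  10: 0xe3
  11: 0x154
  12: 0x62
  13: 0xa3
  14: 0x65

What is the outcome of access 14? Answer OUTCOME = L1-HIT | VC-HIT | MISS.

OUTCOME = VC-HIT

  [0] addr=0x117 blk=34 s=2: MISS | VC []
  [1] addr=0x114 blk=34 s=2: L1-HIT | VC []
  [2] addr=0x117 blk=34 s=2: L1-HIT | VC []
  [3] addr=0xbd blk=23 s=7: MISS | VC []
  [4] addr=0x114 blk=34 s=2: L1-HIT | VC []
  [5] addr=0xf9 blk=31 s=7: MISS | VC [23]
  [6] addr=0xa3 blk=20 s=4: MISS | VC [23]
  [7] addr=0xe7 blk=28 s=4: MISS | VC [23, 20]
  [8] addr=0x112 blk=34 s=2: L1-HIT | VC [23, 20]
  [9] addr=0x117 blk=34 s=2: L1-HIT | VC [23, 20]
  [10] addr=0xe3 blk=28 s=4: L1-HIT | VC [23, 20]
  [11] addr=0x154 blk=42 s=2: MISS | VC [23, 20, 34]
  [12] addr=0x62 blk=12 s=4: MISS | VC [23, 20, 34, 28]
  [13] addr=0xa3 blk=20 s=4: VC-HIT | VC [23, 12, 34, 28]
  [14] addr=0x65 blk=12 s=4: VC-HIT | VC [23, 20, 34, 28]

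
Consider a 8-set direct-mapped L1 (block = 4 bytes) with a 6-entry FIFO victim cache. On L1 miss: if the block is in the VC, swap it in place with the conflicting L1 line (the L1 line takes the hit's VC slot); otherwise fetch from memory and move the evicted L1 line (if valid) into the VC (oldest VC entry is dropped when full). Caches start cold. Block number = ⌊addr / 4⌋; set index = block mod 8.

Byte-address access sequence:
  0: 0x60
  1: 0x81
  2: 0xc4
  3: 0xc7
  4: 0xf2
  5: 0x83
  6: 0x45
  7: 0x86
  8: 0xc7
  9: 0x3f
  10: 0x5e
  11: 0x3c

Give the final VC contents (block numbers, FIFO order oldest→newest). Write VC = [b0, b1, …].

0: 0x60 (blk 24, set 0) → MISS  vc=[]
1: 0x81 (blk 32, set 0) → MISS  vc=[24]
2: 0xc4 (blk 49, set 1) → MISS  vc=[24]
3: 0xc7 (blk 49, set 1) → L1-HIT  vc=[24]
4: 0xf2 (blk 60, set 4) → MISS  vc=[24]
5: 0x83 (blk 32, set 0) → L1-HIT  vc=[24]
6: 0x45 (blk 17, set 1) → MISS  vc=[24, 49]
7: 0x86 (blk 33, set 1) → MISS  vc=[24, 49, 17]
8: 0xc7 (blk 49, set 1) → VC-HIT  vc=[24, 33, 17]
9: 0x3f (blk 15, set 7) → MISS  vc=[24, 33, 17]
10: 0x5e (blk 23, set 7) → MISS  vc=[24, 33, 17, 15]
11: 0x3c (blk 15, set 7) → VC-HIT  vc=[24, 33, 17, 23]

VC = [24, 33, 17, 23]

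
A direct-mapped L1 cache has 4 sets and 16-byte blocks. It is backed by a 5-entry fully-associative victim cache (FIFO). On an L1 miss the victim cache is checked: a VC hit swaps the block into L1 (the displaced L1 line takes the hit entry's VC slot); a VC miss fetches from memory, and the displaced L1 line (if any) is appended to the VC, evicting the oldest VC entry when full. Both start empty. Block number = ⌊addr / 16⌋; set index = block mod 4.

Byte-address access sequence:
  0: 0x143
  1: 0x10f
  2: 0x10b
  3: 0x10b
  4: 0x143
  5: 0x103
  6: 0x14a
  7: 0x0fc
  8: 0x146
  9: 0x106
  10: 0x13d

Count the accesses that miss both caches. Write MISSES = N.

#0 0x143→b20/s0 MISS; vc=[]
#1 0x10f→b16/s0 MISS; vc=[20]
#2 0x10b→b16/s0 L1-HIT; vc=[20]
#3 0x10b→b16/s0 L1-HIT; vc=[20]
#4 0x143→b20/s0 VC-HIT; vc=[16]
#5 0x103→b16/s0 VC-HIT; vc=[20]
#6 0x14a→b20/s0 VC-HIT; vc=[16]
#7 0xfc→b15/s3 MISS; vc=[16]
#8 0x146→b20/s0 L1-HIT; vc=[16]
#9 0x106→b16/s0 VC-HIT; vc=[20]
#10 0x13d→b19/s3 MISS; vc=[20,15]

MISSES = 4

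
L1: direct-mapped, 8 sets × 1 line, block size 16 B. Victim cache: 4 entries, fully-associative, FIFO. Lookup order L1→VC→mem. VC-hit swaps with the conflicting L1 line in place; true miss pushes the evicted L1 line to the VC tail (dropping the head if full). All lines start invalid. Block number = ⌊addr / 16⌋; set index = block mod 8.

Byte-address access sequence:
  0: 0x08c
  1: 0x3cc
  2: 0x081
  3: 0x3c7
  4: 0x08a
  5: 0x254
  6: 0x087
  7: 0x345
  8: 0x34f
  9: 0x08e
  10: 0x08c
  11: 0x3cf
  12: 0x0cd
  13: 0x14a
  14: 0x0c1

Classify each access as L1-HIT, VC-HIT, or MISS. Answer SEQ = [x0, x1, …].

0: 0x8c (blk 8, set 0) → MISS  vc=[]
1: 0x3cc (blk 60, set 4) → MISS  vc=[]
2: 0x81 (blk 8, set 0) → L1-HIT  vc=[]
3: 0x3c7 (blk 60, set 4) → L1-HIT  vc=[]
4: 0x8a (blk 8, set 0) → L1-HIT  vc=[]
5: 0x254 (blk 37, set 5) → MISS  vc=[]
6: 0x87 (blk 8, set 0) → L1-HIT  vc=[]
7: 0x345 (blk 52, set 4) → MISS  vc=[60]
8: 0x34f (blk 52, set 4) → L1-HIT  vc=[60]
9: 0x8e (blk 8, set 0) → L1-HIT  vc=[60]
10: 0x8c (blk 8, set 0) → L1-HIT  vc=[60]
11: 0x3cf (blk 60, set 4) → VC-HIT  vc=[52]
12: 0xcd (blk 12, set 4) → MISS  vc=[52, 60]
13: 0x14a (blk 20, set 4) → MISS  vc=[52, 60, 12]
14: 0xc1 (blk 12, set 4) → VC-HIT  vc=[52, 60, 20]

SEQ = [MISS, MISS, L1-HIT, L1-HIT, L1-HIT, MISS, L1-HIT, MISS, L1-HIT, L1-HIT, L1-HIT, VC-HIT, MISS, MISS, VC-HIT]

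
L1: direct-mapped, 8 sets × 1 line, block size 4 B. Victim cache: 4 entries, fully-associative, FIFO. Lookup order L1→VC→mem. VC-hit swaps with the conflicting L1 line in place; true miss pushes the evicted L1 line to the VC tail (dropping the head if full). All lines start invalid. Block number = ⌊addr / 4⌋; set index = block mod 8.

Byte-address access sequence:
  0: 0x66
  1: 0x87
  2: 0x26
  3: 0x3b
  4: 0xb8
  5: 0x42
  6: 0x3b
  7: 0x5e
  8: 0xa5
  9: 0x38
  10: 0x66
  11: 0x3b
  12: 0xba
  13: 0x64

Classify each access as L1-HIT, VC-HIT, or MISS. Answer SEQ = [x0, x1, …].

SEQ = [MISS, MISS, MISS, MISS, MISS, MISS, VC-HIT, MISS, MISS, L1-HIT, VC-HIT, L1-HIT, VC-HIT, L1-HIT]

#0 0x66→b25/s1 MISS; vc=[]
#1 0x87→b33/s1 MISS; vc=[25]
#2 0x26→b9/s1 MISS; vc=[25,33]
#3 0x3b→b14/s6 MISS; vc=[25,33]
#4 0xb8→b46/s6 MISS; vc=[25,33,14]
#5 0x42→b16/s0 MISS; vc=[25,33,14]
#6 0x3b→b14/s6 VC-HIT; vc=[25,33,46]
#7 0x5e→b23/s7 MISS; vc=[25,33,46]
#8 0xa5→b41/s1 MISS; vc=[25,33,46,9]
#9 0x38→b14/s6 L1-HIT; vc=[25,33,46,9]
#10 0x66→b25/s1 VC-HIT; vc=[41,33,46,9]
#11 0x3b→b14/s6 L1-HIT; vc=[41,33,46,9]
#12 0xba→b46/s6 VC-HIT; vc=[41,33,14,9]
#13 0x64→b25/s1 L1-HIT; vc=[41,33,14,9]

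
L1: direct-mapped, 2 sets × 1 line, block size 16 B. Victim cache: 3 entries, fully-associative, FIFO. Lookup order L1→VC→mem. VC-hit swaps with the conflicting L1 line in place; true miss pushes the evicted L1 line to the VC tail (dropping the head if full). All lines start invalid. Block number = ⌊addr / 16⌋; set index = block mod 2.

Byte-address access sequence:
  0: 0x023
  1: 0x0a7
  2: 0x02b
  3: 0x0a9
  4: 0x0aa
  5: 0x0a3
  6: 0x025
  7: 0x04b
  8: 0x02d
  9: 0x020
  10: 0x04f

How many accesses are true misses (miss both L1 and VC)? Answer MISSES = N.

0: 0x23 (blk 2, set 0) → MISS  vc=[]
1: 0xa7 (blk 10, set 0) → MISS  vc=[2]
2: 0x2b (blk 2, set 0) → VC-HIT  vc=[10]
3: 0xa9 (blk 10, set 0) → VC-HIT  vc=[2]
4: 0xaa (blk 10, set 0) → L1-HIT  vc=[2]
5: 0xa3 (blk 10, set 0) → L1-HIT  vc=[2]
6: 0x25 (blk 2, set 0) → VC-HIT  vc=[10]
7: 0x4b (blk 4, set 0) → MISS  vc=[10, 2]
8: 0x2d (blk 2, set 0) → VC-HIT  vc=[10, 4]
9: 0x20 (blk 2, set 0) → L1-HIT  vc=[10, 4]
10: 0x4f (blk 4, set 0) → VC-HIT  vc=[10, 2]

MISSES = 3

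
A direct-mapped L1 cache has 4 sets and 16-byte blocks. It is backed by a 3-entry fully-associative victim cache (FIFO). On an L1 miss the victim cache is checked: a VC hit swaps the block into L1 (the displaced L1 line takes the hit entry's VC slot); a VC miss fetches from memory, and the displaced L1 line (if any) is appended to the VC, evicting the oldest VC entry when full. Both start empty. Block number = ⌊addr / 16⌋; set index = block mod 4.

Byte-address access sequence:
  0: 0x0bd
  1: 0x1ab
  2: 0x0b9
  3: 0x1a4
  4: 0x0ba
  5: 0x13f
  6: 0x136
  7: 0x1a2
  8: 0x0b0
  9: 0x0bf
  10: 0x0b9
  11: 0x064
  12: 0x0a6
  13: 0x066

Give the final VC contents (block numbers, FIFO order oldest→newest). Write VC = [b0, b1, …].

0: 0xbd (blk 11, set 3) → MISS  vc=[]
1: 0x1ab (blk 26, set 2) → MISS  vc=[]
2: 0xb9 (blk 11, set 3) → L1-HIT  vc=[]
3: 0x1a4 (blk 26, set 2) → L1-HIT  vc=[]
4: 0xba (blk 11, set 3) → L1-HIT  vc=[]
5: 0x13f (blk 19, set 3) → MISS  vc=[11]
6: 0x136 (blk 19, set 3) → L1-HIT  vc=[11]
7: 0x1a2 (blk 26, set 2) → L1-HIT  vc=[11]
8: 0xb0 (blk 11, set 3) → VC-HIT  vc=[19]
9: 0xbf (blk 11, set 3) → L1-HIT  vc=[19]
10: 0xb9 (blk 11, set 3) → L1-HIT  vc=[19]
11: 0x64 (blk 6, set 2) → MISS  vc=[19, 26]
12: 0xa6 (blk 10, set 2) → MISS  vc=[19, 26, 6]
13: 0x66 (blk 6, set 2) → VC-HIT  vc=[19, 26, 10]

VC = [19, 26, 10]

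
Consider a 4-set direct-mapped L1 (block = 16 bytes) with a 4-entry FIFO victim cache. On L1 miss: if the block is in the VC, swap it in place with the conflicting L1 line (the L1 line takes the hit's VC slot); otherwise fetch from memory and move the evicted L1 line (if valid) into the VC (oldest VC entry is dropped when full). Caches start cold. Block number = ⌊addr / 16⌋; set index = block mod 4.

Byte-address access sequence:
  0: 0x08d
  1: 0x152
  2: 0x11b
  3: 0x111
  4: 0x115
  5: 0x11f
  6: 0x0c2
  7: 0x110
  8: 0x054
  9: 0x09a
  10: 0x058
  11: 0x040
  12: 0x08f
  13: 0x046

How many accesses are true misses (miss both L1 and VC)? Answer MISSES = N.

MISSES = 7

  [0] addr=0x8d blk=8 s=0: MISS | VC []
  [1] addr=0x152 blk=21 s=1: MISS | VC []
  [2] addr=0x11b blk=17 s=1: MISS | VC [21]
  [3] addr=0x111 blk=17 s=1: L1-HIT | VC [21]
  [4] addr=0x115 blk=17 s=1: L1-HIT | VC [21]
  [5] addr=0x11f blk=17 s=1: L1-HIT | VC [21]
  [6] addr=0xc2 blk=12 s=0: MISS | VC [21, 8]
  [7] addr=0x110 blk=17 s=1: L1-HIT | VC [21, 8]
  [8] addr=0x54 blk=5 s=1: MISS | VC [21, 8, 17]
  [9] addr=0x9a blk=9 s=1: MISS | VC [21, 8, 17, 5]
  [10] addr=0x58 blk=5 s=1: VC-HIT | VC [21, 8, 17, 9]
  [11] addr=0x40 blk=4 s=0: MISS | VC [8, 17, 9, 12]
  [12] addr=0x8f blk=8 s=0: VC-HIT | VC [4, 17, 9, 12]
  [13] addr=0x46 blk=4 s=0: VC-HIT | VC [8, 17, 9, 12]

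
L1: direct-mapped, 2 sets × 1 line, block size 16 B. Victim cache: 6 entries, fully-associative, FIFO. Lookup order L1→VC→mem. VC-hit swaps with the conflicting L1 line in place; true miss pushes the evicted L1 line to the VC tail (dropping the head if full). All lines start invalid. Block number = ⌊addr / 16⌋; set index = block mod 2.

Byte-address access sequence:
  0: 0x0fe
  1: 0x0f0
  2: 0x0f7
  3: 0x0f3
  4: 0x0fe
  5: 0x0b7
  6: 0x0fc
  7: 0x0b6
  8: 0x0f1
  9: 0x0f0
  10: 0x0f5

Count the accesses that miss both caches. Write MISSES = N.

#0 0xfe→b15/s1 MISS; vc=[]
#1 0xf0→b15/s1 L1-HIT; vc=[]
#2 0xf7→b15/s1 L1-HIT; vc=[]
#3 0xf3→b15/s1 L1-HIT; vc=[]
#4 0xfe→b15/s1 L1-HIT; vc=[]
#5 0xb7→b11/s1 MISS; vc=[15]
#6 0xfc→b15/s1 VC-HIT; vc=[11]
#7 0xb6→b11/s1 VC-HIT; vc=[15]
#8 0xf1→b15/s1 VC-HIT; vc=[11]
#9 0xf0→b15/s1 L1-HIT; vc=[11]
#10 0xf5→b15/s1 L1-HIT; vc=[11]

MISSES = 2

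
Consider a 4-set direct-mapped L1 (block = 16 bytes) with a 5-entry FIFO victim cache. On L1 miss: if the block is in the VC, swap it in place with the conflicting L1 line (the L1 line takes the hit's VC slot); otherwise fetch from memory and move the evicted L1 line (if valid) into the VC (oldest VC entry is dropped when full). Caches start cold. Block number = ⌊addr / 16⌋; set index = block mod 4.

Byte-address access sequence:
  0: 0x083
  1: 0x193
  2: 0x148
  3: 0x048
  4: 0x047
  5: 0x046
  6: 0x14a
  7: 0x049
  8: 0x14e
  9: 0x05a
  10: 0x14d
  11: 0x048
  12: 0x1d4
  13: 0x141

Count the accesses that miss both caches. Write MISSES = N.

MISSES = 6

#0 0x83→b8/s0 MISS; vc=[]
#1 0x193→b25/s1 MISS; vc=[]
#2 0x148→b20/s0 MISS; vc=[8]
#3 0x48→b4/s0 MISS; vc=[8,20]
#4 0x47→b4/s0 L1-HIT; vc=[8,20]
#5 0x46→b4/s0 L1-HIT; vc=[8,20]
#6 0x14a→b20/s0 VC-HIT; vc=[8,4]
#7 0x49→b4/s0 VC-HIT; vc=[8,20]
#8 0x14e→b20/s0 VC-HIT; vc=[8,4]
#9 0x5a→b5/s1 MISS; vc=[8,4,25]
#10 0x14d→b20/s0 L1-HIT; vc=[8,4,25]
#11 0x48→b4/s0 VC-HIT; vc=[8,20,25]
#12 0x1d4→b29/s1 MISS; vc=[8,20,25,5]
#13 0x141→b20/s0 VC-HIT; vc=[8,4,25,5]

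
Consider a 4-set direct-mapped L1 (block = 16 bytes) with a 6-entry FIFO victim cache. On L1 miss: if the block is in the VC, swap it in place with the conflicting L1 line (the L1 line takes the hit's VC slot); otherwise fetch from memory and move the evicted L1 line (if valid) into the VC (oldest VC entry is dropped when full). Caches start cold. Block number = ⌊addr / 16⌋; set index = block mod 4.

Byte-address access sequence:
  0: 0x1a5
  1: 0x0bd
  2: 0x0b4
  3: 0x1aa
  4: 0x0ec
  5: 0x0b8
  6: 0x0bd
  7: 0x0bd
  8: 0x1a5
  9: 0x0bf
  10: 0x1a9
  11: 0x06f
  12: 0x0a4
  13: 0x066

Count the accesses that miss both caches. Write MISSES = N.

  [0] addr=0x1a5 blk=26 s=2: MISS | VC []
  [1] addr=0xbd blk=11 s=3: MISS | VC []
  [2] addr=0xb4 blk=11 s=3: L1-HIT | VC []
  [3] addr=0x1aa blk=26 s=2: L1-HIT | VC []
  [4] addr=0xec blk=14 s=2: MISS | VC [26]
  [5] addr=0xb8 blk=11 s=3: L1-HIT | VC [26]
  [6] addr=0xbd blk=11 s=3: L1-HIT | VC [26]
  [7] addr=0xbd blk=11 s=3: L1-HIT | VC [26]
  [8] addr=0x1a5 blk=26 s=2: VC-HIT | VC [14]
  [9] addr=0xbf blk=11 s=3: L1-HIT | VC [14]
  [10] addr=0x1a9 blk=26 s=2: L1-HIT | VC [14]
  [11] addr=0x6f blk=6 s=2: MISS | VC [14, 26]
  [12] addr=0xa4 blk=10 s=2: MISS | VC [14, 26, 6]
  [13] addr=0x66 blk=6 s=2: VC-HIT | VC [14, 26, 10]

MISSES = 5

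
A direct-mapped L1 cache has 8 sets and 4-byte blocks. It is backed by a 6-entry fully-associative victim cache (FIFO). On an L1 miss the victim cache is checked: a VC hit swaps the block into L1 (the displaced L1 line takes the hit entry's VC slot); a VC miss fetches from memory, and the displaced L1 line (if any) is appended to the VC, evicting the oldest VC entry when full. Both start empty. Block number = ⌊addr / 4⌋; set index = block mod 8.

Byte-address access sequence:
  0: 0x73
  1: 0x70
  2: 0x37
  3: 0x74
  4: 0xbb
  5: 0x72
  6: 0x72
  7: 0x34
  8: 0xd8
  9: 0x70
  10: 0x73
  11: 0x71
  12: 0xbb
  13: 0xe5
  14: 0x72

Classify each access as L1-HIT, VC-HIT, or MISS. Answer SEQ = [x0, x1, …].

#0 0x73→b28/s4 MISS; vc=[]
#1 0x70→b28/s4 L1-HIT; vc=[]
#2 0x37→b13/s5 MISS; vc=[]
#3 0x74→b29/s5 MISS; vc=[13]
#4 0xbb→b46/s6 MISS; vc=[13]
#5 0x72→b28/s4 L1-HIT; vc=[13]
#6 0x72→b28/s4 L1-HIT; vc=[13]
#7 0x34→b13/s5 VC-HIT; vc=[29]
#8 0xd8→b54/s6 MISS; vc=[29,46]
#9 0x70→b28/s4 L1-HIT; vc=[29,46]
#10 0x73→b28/s4 L1-HIT; vc=[29,46]
#11 0x71→b28/s4 L1-HIT; vc=[29,46]
#12 0xbb→b46/s6 VC-HIT; vc=[29,54]
#13 0xe5→b57/s1 MISS; vc=[29,54]
#14 0x72→b28/s4 L1-HIT; vc=[29,54]

SEQ = [MISS, L1-HIT, MISS, MISS, MISS, L1-HIT, L1-HIT, VC-HIT, MISS, L1-HIT, L1-HIT, L1-HIT, VC-HIT, MISS, L1-HIT]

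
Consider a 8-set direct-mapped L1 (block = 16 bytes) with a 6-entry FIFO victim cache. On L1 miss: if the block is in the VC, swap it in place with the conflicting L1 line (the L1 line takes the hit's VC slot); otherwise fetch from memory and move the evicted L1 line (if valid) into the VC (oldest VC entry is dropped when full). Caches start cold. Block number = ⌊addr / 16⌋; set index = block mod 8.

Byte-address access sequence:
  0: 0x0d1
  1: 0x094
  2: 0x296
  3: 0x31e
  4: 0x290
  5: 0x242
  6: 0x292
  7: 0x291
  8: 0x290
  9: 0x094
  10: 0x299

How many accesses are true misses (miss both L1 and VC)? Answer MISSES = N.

MISSES = 5

#0 0xd1→b13/s5 MISS; vc=[]
#1 0x94→b9/s1 MISS; vc=[]
#2 0x296→b41/s1 MISS; vc=[9]
#3 0x31e→b49/s1 MISS; vc=[9,41]
#4 0x290→b41/s1 VC-HIT; vc=[9,49]
#5 0x242→b36/s4 MISS; vc=[9,49]
#6 0x292→b41/s1 L1-HIT; vc=[9,49]
#7 0x291→b41/s1 L1-HIT; vc=[9,49]
#8 0x290→b41/s1 L1-HIT; vc=[9,49]
#9 0x94→b9/s1 VC-HIT; vc=[41,49]
#10 0x299→b41/s1 VC-HIT; vc=[9,49]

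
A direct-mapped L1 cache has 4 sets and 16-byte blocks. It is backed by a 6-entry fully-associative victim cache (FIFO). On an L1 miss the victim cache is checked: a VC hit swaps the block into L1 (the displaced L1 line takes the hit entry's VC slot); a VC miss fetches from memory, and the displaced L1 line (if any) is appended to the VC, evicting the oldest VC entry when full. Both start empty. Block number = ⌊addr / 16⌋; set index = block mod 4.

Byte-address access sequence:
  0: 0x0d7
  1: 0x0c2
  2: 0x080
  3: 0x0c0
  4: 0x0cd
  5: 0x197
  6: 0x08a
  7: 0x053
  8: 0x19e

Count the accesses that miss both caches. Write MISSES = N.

#0 0xd7→b13/s1 MISS; vc=[]
#1 0xc2→b12/s0 MISS; vc=[]
#2 0x80→b8/s0 MISS; vc=[12]
#3 0xc0→b12/s0 VC-HIT; vc=[8]
#4 0xcd→b12/s0 L1-HIT; vc=[8]
#5 0x197→b25/s1 MISS; vc=[8,13]
#6 0x8a→b8/s0 VC-HIT; vc=[12,13]
#7 0x53→b5/s1 MISS; vc=[12,13,25]
#8 0x19e→b25/s1 VC-HIT; vc=[12,13,5]

MISSES = 5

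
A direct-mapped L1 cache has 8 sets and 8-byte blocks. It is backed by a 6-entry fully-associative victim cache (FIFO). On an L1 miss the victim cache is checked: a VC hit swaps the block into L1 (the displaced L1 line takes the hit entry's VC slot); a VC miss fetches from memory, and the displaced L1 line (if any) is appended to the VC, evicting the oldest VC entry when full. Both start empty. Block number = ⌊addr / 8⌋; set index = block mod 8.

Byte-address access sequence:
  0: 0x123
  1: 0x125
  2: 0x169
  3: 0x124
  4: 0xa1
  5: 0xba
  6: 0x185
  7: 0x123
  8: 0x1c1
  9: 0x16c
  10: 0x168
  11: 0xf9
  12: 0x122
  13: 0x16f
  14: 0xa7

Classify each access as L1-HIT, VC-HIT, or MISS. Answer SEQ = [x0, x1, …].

SEQ = [MISS, L1-HIT, MISS, L1-HIT, MISS, MISS, MISS, VC-HIT, MISS, L1-HIT, L1-HIT, MISS, L1-HIT, L1-HIT, VC-HIT]

  [0] addr=0x123 blk=36 s=4: MISS | VC []
  [1] addr=0x125 blk=36 s=4: L1-HIT | VC []
  [2] addr=0x169 blk=45 s=5: MISS | VC []
  [3] addr=0x124 blk=36 s=4: L1-HIT | VC []
  [4] addr=0xa1 blk=20 s=4: MISS | VC [36]
  [5] addr=0xba blk=23 s=7: MISS | VC [36]
  [6] addr=0x185 blk=48 s=0: MISS | VC [36]
  [7] addr=0x123 blk=36 s=4: VC-HIT | VC [20]
  [8] addr=0x1c1 blk=56 s=0: MISS | VC [20, 48]
  [9] addr=0x16c blk=45 s=5: L1-HIT | VC [20, 48]
  [10] addr=0x168 blk=45 s=5: L1-HIT | VC [20, 48]
  [11] addr=0xf9 blk=31 s=7: MISS | VC [20, 48, 23]
  [12] addr=0x122 blk=36 s=4: L1-HIT | VC [20, 48, 23]
  [13] addr=0x16f blk=45 s=5: L1-HIT | VC [20, 48, 23]
  [14] addr=0xa7 blk=20 s=4: VC-HIT | VC [36, 48, 23]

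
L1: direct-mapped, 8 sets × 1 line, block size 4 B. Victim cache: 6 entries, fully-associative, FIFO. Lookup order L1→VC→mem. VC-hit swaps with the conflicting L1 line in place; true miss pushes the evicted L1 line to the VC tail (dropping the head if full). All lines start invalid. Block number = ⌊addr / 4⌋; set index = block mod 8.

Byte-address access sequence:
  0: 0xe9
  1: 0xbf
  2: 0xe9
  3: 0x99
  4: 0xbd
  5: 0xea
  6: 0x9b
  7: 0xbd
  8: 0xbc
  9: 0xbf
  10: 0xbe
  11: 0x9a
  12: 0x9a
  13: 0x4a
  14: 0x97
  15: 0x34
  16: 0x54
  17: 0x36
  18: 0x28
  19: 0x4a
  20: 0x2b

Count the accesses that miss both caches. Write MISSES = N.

MISSES = 8

0: 0xe9 (blk 58, set 2) → MISS  vc=[]
1: 0xbf (blk 47, set 7) → MISS  vc=[]
2: 0xe9 (blk 58, set 2) → L1-HIT  vc=[]
3: 0x99 (blk 38, set 6) → MISS  vc=[]
4: 0xbd (blk 47, set 7) → L1-HIT  vc=[]
5: 0xea (blk 58, set 2) → L1-HIT  vc=[]
6: 0x9b (blk 38, set 6) → L1-HIT  vc=[]
7: 0xbd (blk 47, set 7) → L1-HIT  vc=[]
8: 0xbc (blk 47, set 7) → L1-HIT  vc=[]
9: 0xbf (blk 47, set 7) → L1-HIT  vc=[]
10: 0xbe (blk 47, set 7) → L1-HIT  vc=[]
11: 0x9a (blk 38, set 6) → L1-HIT  vc=[]
12: 0x9a (blk 38, set 6) → L1-HIT  vc=[]
13: 0x4a (blk 18, set 2) → MISS  vc=[58]
14: 0x97 (blk 37, set 5) → MISS  vc=[58]
15: 0x34 (blk 13, set 5) → MISS  vc=[58, 37]
16: 0x54 (blk 21, set 5) → MISS  vc=[58, 37, 13]
17: 0x36 (blk 13, set 5) → VC-HIT  vc=[58, 37, 21]
18: 0x28 (blk 10, set 2) → MISS  vc=[58, 37, 21, 18]
19: 0x4a (blk 18, set 2) → VC-HIT  vc=[58, 37, 21, 10]
20: 0x2b (blk 10, set 2) → VC-HIT  vc=[58, 37, 21, 18]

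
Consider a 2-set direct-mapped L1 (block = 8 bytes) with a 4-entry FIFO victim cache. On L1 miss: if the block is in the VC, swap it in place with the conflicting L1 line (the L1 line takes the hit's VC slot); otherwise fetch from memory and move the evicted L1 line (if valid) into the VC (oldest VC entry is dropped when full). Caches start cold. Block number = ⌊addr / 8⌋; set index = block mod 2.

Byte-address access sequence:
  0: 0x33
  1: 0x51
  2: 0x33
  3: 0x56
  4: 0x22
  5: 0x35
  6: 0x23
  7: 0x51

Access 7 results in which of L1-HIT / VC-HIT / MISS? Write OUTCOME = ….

OUTCOME = VC-HIT

  [0] addr=0x33 blk=6 s=0: MISS | VC []
  [1] addr=0x51 blk=10 s=0: MISS | VC [6]
  [2] addr=0x33 blk=6 s=0: VC-HIT | VC [10]
  [3] addr=0x56 blk=10 s=0: VC-HIT | VC [6]
  [4] addr=0x22 blk=4 s=0: MISS | VC [6, 10]
  [5] addr=0x35 blk=6 s=0: VC-HIT | VC [4, 10]
  [6] addr=0x23 blk=4 s=0: VC-HIT | VC [6, 10]
  [7] addr=0x51 blk=10 s=0: VC-HIT | VC [6, 4]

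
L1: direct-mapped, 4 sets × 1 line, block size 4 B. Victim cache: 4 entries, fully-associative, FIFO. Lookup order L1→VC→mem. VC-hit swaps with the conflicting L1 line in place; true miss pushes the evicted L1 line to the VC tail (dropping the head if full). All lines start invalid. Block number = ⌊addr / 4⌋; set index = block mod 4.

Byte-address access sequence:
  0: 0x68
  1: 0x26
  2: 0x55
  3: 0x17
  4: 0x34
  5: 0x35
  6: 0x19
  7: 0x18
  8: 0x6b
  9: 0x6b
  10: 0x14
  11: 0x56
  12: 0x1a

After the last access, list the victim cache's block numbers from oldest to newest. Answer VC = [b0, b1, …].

#0 0x68→b26/s2 MISS; vc=[]
#1 0x26→b9/s1 MISS; vc=[]
#2 0x55→b21/s1 MISS; vc=[9]
#3 0x17→b5/s1 MISS; vc=[9,21]
#4 0x34→b13/s1 MISS; vc=[9,21,5]
#5 0x35→b13/s1 L1-HIT; vc=[9,21,5]
#6 0x19→b6/s2 MISS; vc=[9,21,5,26]
#7 0x18→b6/s2 L1-HIT; vc=[9,21,5,26]
#8 0x6b→b26/s2 VC-HIT; vc=[9,21,5,6]
#9 0x6b→b26/s2 L1-HIT; vc=[9,21,5,6]
#10 0x14→b5/s1 VC-HIT; vc=[9,21,13,6]
#11 0x56→b21/s1 VC-HIT; vc=[9,5,13,6]
#12 0x1a→b6/s2 VC-HIT; vc=[9,5,13,26]

VC = [9, 5, 13, 26]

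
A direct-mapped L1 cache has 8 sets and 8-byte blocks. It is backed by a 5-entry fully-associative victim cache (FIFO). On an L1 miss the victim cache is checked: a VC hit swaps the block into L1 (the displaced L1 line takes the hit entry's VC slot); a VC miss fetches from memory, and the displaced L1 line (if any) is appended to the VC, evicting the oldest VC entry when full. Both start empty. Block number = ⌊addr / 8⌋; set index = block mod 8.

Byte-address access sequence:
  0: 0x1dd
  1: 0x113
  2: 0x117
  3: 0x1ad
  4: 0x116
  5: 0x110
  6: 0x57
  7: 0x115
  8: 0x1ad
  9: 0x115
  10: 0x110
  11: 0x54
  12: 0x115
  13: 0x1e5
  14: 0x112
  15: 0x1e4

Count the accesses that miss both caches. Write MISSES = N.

MISSES = 5

0: 0x1dd (blk 59, set 3) → MISS  vc=[]
1: 0x113 (blk 34, set 2) → MISS  vc=[]
2: 0x117 (blk 34, set 2) → L1-HIT  vc=[]
3: 0x1ad (blk 53, set 5) → MISS  vc=[]
4: 0x116 (blk 34, set 2) → L1-HIT  vc=[]
5: 0x110 (blk 34, set 2) → L1-HIT  vc=[]
6: 0x57 (blk 10, set 2) → MISS  vc=[34]
7: 0x115 (blk 34, set 2) → VC-HIT  vc=[10]
8: 0x1ad (blk 53, set 5) → L1-HIT  vc=[10]
9: 0x115 (blk 34, set 2) → L1-HIT  vc=[10]
10: 0x110 (blk 34, set 2) → L1-HIT  vc=[10]
11: 0x54 (blk 10, set 2) → VC-HIT  vc=[34]
12: 0x115 (blk 34, set 2) → VC-HIT  vc=[10]
13: 0x1e5 (blk 60, set 4) → MISS  vc=[10]
14: 0x112 (blk 34, set 2) → L1-HIT  vc=[10]
15: 0x1e4 (blk 60, set 4) → L1-HIT  vc=[10]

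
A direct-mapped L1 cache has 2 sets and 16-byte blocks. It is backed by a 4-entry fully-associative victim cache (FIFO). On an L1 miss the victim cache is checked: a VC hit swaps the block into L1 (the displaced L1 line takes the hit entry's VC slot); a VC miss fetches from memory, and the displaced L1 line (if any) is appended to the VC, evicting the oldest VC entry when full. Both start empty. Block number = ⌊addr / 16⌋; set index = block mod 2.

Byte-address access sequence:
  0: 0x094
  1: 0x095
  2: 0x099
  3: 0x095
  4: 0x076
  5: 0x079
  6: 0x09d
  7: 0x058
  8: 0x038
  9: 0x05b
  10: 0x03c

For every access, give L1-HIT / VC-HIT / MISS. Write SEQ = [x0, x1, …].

SEQ = [MISS, L1-HIT, L1-HIT, L1-HIT, MISS, L1-HIT, VC-HIT, MISS, MISS, VC-HIT, VC-HIT]

#0 0x94→b9/s1 MISS; vc=[]
#1 0x95→b9/s1 L1-HIT; vc=[]
#2 0x99→b9/s1 L1-HIT; vc=[]
#3 0x95→b9/s1 L1-HIT; vc=[]
#4 0x76→b7/s1 MISS; vc=[9]
#5 0x79→b7/s1 L1-HIT; vc=[9]
#6 0x9d→b9/s1 VC-HIT; vc=[7]
#7 0x58→b5/s1 MISS; vc=[7,9]
#8 0x38→b3/s1 MISS; vc=[7,9,5]
#9 0x5b→b5/s1 VC-HIT; vc=[7,9,3]
#10 0x3c→b3/s1 VC-HIT; vc=[7,9,5]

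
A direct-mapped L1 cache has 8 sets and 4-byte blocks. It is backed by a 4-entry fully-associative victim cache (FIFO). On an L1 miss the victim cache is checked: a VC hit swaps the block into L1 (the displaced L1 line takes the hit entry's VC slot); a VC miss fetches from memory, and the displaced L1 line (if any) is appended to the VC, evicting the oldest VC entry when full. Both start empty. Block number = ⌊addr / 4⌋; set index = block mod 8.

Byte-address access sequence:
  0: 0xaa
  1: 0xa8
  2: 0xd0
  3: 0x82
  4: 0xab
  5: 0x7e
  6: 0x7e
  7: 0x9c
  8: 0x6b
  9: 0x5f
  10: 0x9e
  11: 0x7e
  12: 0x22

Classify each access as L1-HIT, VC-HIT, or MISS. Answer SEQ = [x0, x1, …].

#0 0xaa→b42/s2 MISS; vc=[]
#1 0xa8→b42/s2 L1-HIT; vc=[]
#2 0xd0→b52/s4 MISS; vc=[]
#3 0x82→b32/s0 MISS; vc=[]
#4 0xab→b42/s2 L1-HIT; vc=[]
#5 0x7e→b31/s7 MISS; vc=[]
#6 0x7e→b31/s7 L1-HIT; vc=[]
#7 0x9c→b39/s7 MISS; vc=[31]
#8 0x6b→b26/s2 MISS; vc=[31,42]
#9 0x5f→b23/s7 MISS; vc=[31,42,39]
#10 0x9e→b39/s7 VC-HIT; vc=[31,42,23]
#11 0x7e→b31/s7 VC-HIT; vc=[39,42,23]
#12 0x22→b8/s0 MISS; vc=[39,42,23,32]

SEQ = [MISS, L1-HIT, MISS, MISS, L1-HIT, MISS, L1-HIT, MISS, MISS, MISS, VC-HIT, VC-HIT, MISS]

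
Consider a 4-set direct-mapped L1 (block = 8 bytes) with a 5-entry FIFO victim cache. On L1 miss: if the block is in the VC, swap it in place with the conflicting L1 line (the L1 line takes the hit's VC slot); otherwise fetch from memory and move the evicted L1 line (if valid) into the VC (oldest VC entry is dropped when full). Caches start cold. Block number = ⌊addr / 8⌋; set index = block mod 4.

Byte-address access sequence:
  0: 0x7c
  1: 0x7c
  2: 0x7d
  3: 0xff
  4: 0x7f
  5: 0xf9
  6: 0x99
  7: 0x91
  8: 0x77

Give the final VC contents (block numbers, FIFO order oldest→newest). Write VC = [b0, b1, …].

VC = [15, 31, 18]

  [0] addr=0x7c blk=15 s=3: MISS | VC []
  [1] addr=0x7c blk=15 s=3: L1-HIT | VC []
  [2] addr=0x7d blk=15 s=3: L1-HIT | VC []
  [3] addr=0xff blk=31 s=3: MISS | VC [15]
  [4] addr=0x7f blk=15 s=3: VC-HIT | VC [31]
  [5] addr=0xf9 blk=31 s=3: VC-HIT | VC [15]
  [6] addr=0x99 blk=19 s=3: MISS | VC [15, 31]
  [7] addr=0x91 blk=18 s=2: MISS | VC [15, 31]
  [8] addr=0x77 blk=14 s=2: MISS | VC [15, 31, 18]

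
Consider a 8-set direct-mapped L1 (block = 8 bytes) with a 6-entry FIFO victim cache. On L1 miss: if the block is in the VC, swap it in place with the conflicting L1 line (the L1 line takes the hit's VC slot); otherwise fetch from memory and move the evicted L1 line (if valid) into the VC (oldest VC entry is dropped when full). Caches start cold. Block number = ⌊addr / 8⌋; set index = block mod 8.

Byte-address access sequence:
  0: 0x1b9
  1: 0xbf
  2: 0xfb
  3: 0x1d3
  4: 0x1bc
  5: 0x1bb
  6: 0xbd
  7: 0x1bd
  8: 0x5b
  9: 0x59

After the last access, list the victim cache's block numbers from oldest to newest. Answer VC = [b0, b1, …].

VC = [31, 23]

#0 0x1b9→b55/s7 MISS; vc=[]
#1 0xbf→b23/s7 MISS; vc=[55]
#2 0xfb→b31/s7 MISS; vc=[55,23]
#3 0x1d3→b58/s2 MISS; vc=[55,23]
#4 0x1bc→b55/s7 VC-HIT; vc=[31,23]
#5 0x1bb→b55/s7 L1-HIT; vc=[31,23]
#6 0xbd→b23/s7 VC-HIT; vc=[31,55]
#7 0x1bd→b55/s7 VC-HIT; vc=[31,23]
#8 0x5b→b11/s3 MISS; vc=[31,23]
#9 0x59→b11/s3 L1-HIT; vc=[31,23]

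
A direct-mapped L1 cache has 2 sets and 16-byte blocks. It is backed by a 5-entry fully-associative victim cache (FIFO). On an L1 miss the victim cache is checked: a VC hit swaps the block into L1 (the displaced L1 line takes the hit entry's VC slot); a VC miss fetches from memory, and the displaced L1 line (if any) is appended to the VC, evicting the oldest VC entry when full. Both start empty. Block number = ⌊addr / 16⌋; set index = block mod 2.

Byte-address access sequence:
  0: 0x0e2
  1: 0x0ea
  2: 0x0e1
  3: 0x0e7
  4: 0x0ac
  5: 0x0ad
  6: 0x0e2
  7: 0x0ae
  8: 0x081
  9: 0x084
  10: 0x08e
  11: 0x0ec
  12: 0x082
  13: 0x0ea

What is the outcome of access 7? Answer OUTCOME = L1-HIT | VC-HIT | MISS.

OUTCOME = VC-HIT

  [0] addr=0xe2 blk=14 s=0: MISS | VC []
  [1] addr=0xea blk=14 s=0: L1-HIT | VC []
  [2] addr=0xe1 blk=14 s=0: L1-HIT | VC []
  [3] addr=0xe7 blk=14 s=0: L1-HIT | VC []
  [4] addr=0xac blk=10 s=0: MISS | VC [14]
  [5] addr=0xad blk=10 s=0: L1-HIT | VC [14]
  [6] addr=0xe2 blk=14 s=0: VC-HIT | VC [10]
  [7] addr=0xae blk=10 s=0: VC-HIT | VC [14]
  [8] addr=0x81 blk=8 s=0: MISS | VC [14, 10]
  [9] addr=0x84 blk=8 s=0: L1-HIT | VC [14, 10]
  [10] addr=0x8e blk=8 s=0: L1-HIT | VC [14, 10]
  [11] addr=0xec blk=14 s=0: VC-HIT | VC [8, 10]
  [12] addr=0x82 blk=8 s=0: VC-HIT | VC [14, 10]
  [13] addr=0xea blk=14 s=0: VC-HIT | VC [8, 10]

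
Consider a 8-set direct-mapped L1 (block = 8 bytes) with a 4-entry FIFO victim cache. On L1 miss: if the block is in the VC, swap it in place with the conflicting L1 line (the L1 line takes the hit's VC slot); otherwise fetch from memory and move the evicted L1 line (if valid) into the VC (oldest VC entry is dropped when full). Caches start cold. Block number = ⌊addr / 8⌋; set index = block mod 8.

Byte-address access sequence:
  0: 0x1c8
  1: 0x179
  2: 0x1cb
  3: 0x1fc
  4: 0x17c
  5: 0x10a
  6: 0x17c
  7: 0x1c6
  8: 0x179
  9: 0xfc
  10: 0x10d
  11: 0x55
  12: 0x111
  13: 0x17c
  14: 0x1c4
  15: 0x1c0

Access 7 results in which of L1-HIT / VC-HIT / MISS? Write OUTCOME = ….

OUTCOME = MISS

  [0] addr=0x1c8 blk=57 s=1: MISS | VC []
  [1] addr=0x179 blk=47 s=7: MISS | VC []
  [2] addr=0x1cb blk=57 s=1: L1-HIT | VC []
  [3] addr=0x1fc blk=63 s=7: MISS | VC [47]
  [4] addr=0x17c blk=47 s=7: VC-HIT | VC [63]
  [5] addr=0x10a blk=33 s=1: MISS | VC [63, 57]
  [6] addr=0x17c blk=47 s=7: L1-HIT | VC [63, 57]
  [7] addr=0x1c6 blk=56 s=0: MISS | VC [63, 57]
  [8] addr=0x179 blk=47 s=7: L1-HIT | VC [63, 57]
  [9] addr=0xfc blk=31 s=7: MISS | VC [63, 57, 47]
  [10] addr=0x10d blk=33 s=1: L1-HIT | VC [63, 57, 47]
  [11] addr=0x55 blk=10 s=2: MISS | VC [63, 57, 47]
  [12] addr=0x111 blk=34 s=2: MISS | VC [63, 57, 47, 10]
  [13] addr=0x17c blk=47 s=7: VC-HIT | VC [63, 57, 31, 10]
  [14] addr=0x1c4 blk=56 s=0: L1-HIT | VC [63, 57, 31, 10]
  [15] addr=0x1c0 blk=56 s=0: L1-HIT | VC [63, 57, 31, 10]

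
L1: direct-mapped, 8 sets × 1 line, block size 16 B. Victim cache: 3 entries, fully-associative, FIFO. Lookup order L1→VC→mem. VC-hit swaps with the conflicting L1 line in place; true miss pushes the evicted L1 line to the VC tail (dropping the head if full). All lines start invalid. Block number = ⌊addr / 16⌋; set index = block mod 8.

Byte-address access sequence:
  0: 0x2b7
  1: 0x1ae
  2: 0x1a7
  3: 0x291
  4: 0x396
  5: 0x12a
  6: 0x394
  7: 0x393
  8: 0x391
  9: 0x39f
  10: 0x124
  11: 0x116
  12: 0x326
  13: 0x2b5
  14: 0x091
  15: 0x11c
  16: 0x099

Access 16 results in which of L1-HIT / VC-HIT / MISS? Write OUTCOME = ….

OUTCOME = VC-HIT

0: 0x2b7 (blk 43, set 3) → MISS  vc=[]
1: 0x1ae (blk 26, set 2) → MISS  vc=[]
2: 0x1a7 (blk 26, set 2) → L1-HIT  vc=[]
3: 0x291 (blk 41, set 1) → MISS  vc=[]
4: 0x396 (blk 57, set 1) → MISS  vc=[41]
5: 0x12a (blk 18, set 2) → MISS  vc=[41, 26]
6: 0x394 (blk 57, set 1) → L1-HIT  vc=[41, 26]
7: 0x393 (blk 57, set 1) → L1-HIT  vc=[41, 26]
8: 0x391 (blk 57, set 1) → L1-HIT  vc=[41, 26]
9: 0x39f (blk 57, set 1) → L1-HIT  vc=[41, 26]
10: 0x124 (blk 18, set 2) → L1-HIT  vc=[41, 26]
11: 0x116 (blk 17, set 1) → MISS  vc=[41, 26, 57]
12: 0x326 (blk 50, set 2) → MISS  vc=[26, 57, 18]
13: 0x2b5 (blk 43, set 3) → L1-HIT  vc=[26, 57, 18]
14: 0x91 (blk 9, set 1) → MISS  vc=[57, 18, 17]
15: 0x11c (blk 17, set 1) → VC-HIT  vc=[57, 18, 9]
16: 0x99 (blk 9, set 1) → VC-HIT  vc=[57, 18, 17]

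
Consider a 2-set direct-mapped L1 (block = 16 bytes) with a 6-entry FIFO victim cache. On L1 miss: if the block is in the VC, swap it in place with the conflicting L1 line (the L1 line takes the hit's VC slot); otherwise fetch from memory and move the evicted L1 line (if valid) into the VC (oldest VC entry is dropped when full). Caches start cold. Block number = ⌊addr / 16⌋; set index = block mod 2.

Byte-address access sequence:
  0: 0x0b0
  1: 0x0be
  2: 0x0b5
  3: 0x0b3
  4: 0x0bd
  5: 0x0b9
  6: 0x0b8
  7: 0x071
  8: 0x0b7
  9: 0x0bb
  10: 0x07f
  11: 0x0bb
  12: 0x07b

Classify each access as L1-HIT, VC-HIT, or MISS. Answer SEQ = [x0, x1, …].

SEQ = [MISS, L1-HIT, L1-HIT, L1-HIT, L1-HIT, L1-HIT, L1-HIT, MISS, VC-HIT, L1-HIT, VC-HIT, VC-HIT, VC-HIT]

  [0] addr=0xb0 blk=11 s=1: MISS | VC []
  [1] addr=0xbe blk=11 s=1: L1-HIT | VC []
  [2] addr=0xb5 blk=11 s=1: L1-HIT | VC []
  [3] addr=0xb3 blk=11 s=1: L1-HIT | VC []
  [4] addr=0xbd blk=11 s=1: L1-HIT | VC []
  [5] addr=0xb9 blk=11 s=1: L1-HIT | VC []
  [6] addr=0xb8 blk=11 s=1: L1-HIT | VC []
  [7] addr=0x71 blk=7 s=1: MISS | VC [11]
  [8] addr=0xb7 blk=11 s=1: VC-HIT | VC [7]
  [9] addr=0xbb blk=11 s=1: L1-HIT | VC [7]
  [10] addr=0x7f blk=7 s=1: VC-HIT | VC [11]
  [11] addr=0xbb blk=11 s=1: VC-HIT | VC [7]
  [12] addr=0x7b blk=7 s=1: VC-HIT | VC [11]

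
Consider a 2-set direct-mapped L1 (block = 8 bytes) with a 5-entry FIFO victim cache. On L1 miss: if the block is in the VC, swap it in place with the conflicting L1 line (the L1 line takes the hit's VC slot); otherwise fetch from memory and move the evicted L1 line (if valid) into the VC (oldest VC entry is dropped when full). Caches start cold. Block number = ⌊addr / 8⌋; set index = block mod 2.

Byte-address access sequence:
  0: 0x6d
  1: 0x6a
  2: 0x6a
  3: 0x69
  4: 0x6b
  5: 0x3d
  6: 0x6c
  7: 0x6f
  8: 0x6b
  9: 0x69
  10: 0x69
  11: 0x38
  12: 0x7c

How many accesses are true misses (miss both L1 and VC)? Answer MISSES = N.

#0 0x6d→b13/s1 MISS; vc=[]
#1 0x6a→b13/s1 L1-HIT; vc=[]
#2 0x6a→b13/s1 L1-HIT; vc=[]
#3 0x69→b13/s1 L1-HIT; vc=[]
#4 0x6b→b13/s1 L1-HIT; vc=[]
#5 0x3d→b7/s1 MISS; vc=[13]
#6 0x6c→b13/s1 VC-HIT; vc=[7]
#7 0x6f→b13/s1 L1-HIT; vc=[7]
#8 0x6b→b13/s1 L1-HIT; vc=[7]
#9 0x69→b13/s1 L1-HIT; vc=[7]
#10 0x69→b13/s1 L1-HIT; vc=[7]
#11 0x38→b7/s1 VC-HIT; vc=[13]
#12 0x7c→b15/s1 MISS; vc=[13,7]

MISSES = 3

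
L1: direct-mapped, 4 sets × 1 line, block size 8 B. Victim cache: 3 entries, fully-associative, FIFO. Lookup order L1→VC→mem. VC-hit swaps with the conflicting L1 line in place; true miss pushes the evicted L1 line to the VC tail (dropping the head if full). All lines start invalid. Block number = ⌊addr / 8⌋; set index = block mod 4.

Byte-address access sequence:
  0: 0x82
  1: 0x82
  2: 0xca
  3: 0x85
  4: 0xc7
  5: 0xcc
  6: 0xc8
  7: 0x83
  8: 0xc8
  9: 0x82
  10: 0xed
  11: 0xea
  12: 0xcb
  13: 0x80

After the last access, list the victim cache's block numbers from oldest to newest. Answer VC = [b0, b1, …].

VC = [24, 29]

  [0] addr=0x82 blk=16 s=0: MISS | VC []
  [1] addr=0x82 blk=16 s=0: L1-HIT | VC []
  [2] addr=0xca blk=25 s=1: MISS | VC []
  [3] addr=0x85 blk=16 s=0: L1-HIT | VC []
  [4] addr=0xc7 blk=24 s=0: MISS | VC [16]
  [5] addr=0xcc blk=25 s=1: L1-HIT | VC [16]
  [6] addr=0xc8 blk=25 s=1: L1-HIT | VC [16]
  [7] addr=0x83 blk=16 s=0: VC-HIT | VC [24]
  [8] addr=0xc8 blk=25 s=1: L1-HIT | VC [24]
  [9] addr=0x82 blk=16 s=0: L1-HIT | VC [24]
  [10] addr=0xed blk=29 s=1: MISS | VC [24, 25]
  [11] addr=0xea blk=29 s=1: L1-HIT | VC [24, 25]
  [12] addr=0xcb blk=25 s=1: VC-HIT | VC [24, 29]
  [13] addr=0x80 blk=16 s=0: L1-HIT | VC [24, 29]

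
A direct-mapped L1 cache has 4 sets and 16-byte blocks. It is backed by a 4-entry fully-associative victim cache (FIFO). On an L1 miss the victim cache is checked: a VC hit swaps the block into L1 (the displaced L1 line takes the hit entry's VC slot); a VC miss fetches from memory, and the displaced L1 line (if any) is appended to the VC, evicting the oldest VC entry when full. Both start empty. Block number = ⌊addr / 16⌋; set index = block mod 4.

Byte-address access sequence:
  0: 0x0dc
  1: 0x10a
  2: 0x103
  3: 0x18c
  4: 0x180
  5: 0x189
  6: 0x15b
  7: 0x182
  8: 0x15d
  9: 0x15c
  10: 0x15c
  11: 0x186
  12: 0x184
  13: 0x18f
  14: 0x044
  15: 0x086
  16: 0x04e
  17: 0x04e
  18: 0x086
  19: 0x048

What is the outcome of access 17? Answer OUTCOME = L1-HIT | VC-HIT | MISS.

#0 0xdc→b13/s1 MISS; vc=[]
#1 0x10a→b16/s0 MISS; vc=[]
#2 0x103→b16/s0 L1-HIT; vc=[]
#3 0x18c→b24/s0 MISS; vc=[16]
#4 0x180→b24/s0 L1-HIT; vc=[16]
#5 0x189→b24/s0 L1-HIT; vc=[16]
#6 0x15b→b21/s1 MISS; vc=[16,13]
#7 0x182→b24/s0 L1-HIT; vc=[16,13]
#8 0x15d→b21/s1 L1-HIT; vc=[16,13]
#9 0x15c→b21/s1 L1-HIT; vc=[16,13]
#10 0x15c→b21/s1 L1-HIT; vc=[16,13]
#11 0x186→b24/s0 L1-HIT; vc=[16,13]
#12 0x184→b24/s0 L1-HIT; vc=[16,13]
#13 0x18f→b24/s0 L1-HIT; vc=[16,13]
#14 0x44→b4/s0 MISS; vc=[16,13,24]
#15 0x86→b8/s0 MISS; vc=[16,13,24,4]
#16 0x4e→b4/s0 VC-HIT; vc=[16,13,24,8]
#17 0x4e→b4/s0 L1-HIT; vc=[16,13,24,8]
#18 0x86→b8/s0 VC-HIT; vc=[16,13,24,4]
#19 0x48→b4/s0 VC-HIT; vc=[16,13,24,8]

OUTCOME = L1-HIT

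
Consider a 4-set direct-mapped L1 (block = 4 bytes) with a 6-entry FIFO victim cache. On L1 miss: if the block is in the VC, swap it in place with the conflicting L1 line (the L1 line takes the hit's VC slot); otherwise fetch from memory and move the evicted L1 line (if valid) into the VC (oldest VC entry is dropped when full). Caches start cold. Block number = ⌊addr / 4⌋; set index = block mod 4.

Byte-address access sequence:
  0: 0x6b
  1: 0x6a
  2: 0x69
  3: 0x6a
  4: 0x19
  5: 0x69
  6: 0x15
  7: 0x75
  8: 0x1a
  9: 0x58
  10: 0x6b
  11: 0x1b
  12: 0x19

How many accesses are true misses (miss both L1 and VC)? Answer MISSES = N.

MISSES = 5

#0 0x6b→b26/s2 MISS; vc=[]
#1 0x6a→b26/s2 L1-HIT; vc=[]
#2 0x69→b26/s2 L1-HIT; vc=[]
#3 0x6a→b26/s2 L1-HIT; vc=[]
#4 0x19→b6/s2 MISS; vc=[26]
#5 0x69→b26/s2 VC-HIT; vc=[6]
#6 0x15→b5/s1 MISS; vc=[6]
#7 0x75→b29/s1 MISS; vc=[6,5]
#8 0x1a→b6/s2 VC-HIT; vc=[26,5]
#9 0x58→b22/s2 MISS; vc=[26,5,6]
#10 0x6b→b26/s2 VC-HIT; vc=[22,5,6]
#11 0x1b→b6/s2 VC-HIT; vc=[22,5,26]
#12 0x19→b6/s2 L1-HIT; vc=[22,5,26]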